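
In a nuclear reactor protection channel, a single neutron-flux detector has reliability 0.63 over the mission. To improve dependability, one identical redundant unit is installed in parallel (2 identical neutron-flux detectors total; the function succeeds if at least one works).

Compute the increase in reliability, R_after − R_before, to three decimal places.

R_before = 0.63
R_after = 1 − (1 − 0.63)^2 = 0.863
ΔR = 0.863 − 0.63 = 0.233

0.233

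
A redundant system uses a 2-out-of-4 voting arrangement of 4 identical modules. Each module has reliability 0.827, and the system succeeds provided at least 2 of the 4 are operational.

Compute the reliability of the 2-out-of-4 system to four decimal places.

R = Σ_{i=2}^{4} C(4,i) p^i (1−p)^{4−i} with p = 0.827
C(4,2)·0.827^2·0.173^2 = 0.122816
C(4,3)·0.827^3·0.173^1 = 0.391402
C(4,4)·0.827^4·0.173^0 = 0.467759
Sum = 0.9820

0.9820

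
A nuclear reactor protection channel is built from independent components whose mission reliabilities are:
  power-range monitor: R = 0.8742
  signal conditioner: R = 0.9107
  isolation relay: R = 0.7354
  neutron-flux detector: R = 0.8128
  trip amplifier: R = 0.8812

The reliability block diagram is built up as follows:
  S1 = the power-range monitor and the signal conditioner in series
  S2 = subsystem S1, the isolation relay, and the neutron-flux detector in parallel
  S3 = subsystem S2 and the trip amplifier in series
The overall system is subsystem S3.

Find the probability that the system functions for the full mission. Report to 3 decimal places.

0.872

Series (power-range monitor and signal conditioner): 0.87420 × 0.91070 = 0.79613
Parallel ([0.79613], isolation relay, and neutron-flux detector): 1 − (1 − 0.79613)(1 − 0.73540)(1 − 0.81280) = 0.98990
Series ([0.98990] and trip amplifier): 0.98990 × 0.88120 = 0.872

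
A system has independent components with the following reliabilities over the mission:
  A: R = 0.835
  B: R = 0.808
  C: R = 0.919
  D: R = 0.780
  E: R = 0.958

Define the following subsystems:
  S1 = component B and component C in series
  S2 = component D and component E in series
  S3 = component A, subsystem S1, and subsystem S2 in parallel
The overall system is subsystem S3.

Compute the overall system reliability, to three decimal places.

0.989

Series (B and C): 0.80800 × 0.91900 = 0.74255
Series (D and E): 0.78000 × 0.95800 = 0.74724
Parallel (A, [0.74255], and [0.74724]): 1 − (1 − 0.83500)(1 − 0.74255)(1 − 0.74724) = 0.989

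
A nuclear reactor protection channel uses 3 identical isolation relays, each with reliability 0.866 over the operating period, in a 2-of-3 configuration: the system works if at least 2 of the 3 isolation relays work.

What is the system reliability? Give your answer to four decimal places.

R = Σ_{i=2}^{3} C(3,i) p^i (1−p)^{3−i} with p = 0.866
C(3,2)·0.866^2·0.134^1 = 0.301482
C(3,3)·0.866^3·0.134^0 = 0.649462
Sum = 0.9509

0.9509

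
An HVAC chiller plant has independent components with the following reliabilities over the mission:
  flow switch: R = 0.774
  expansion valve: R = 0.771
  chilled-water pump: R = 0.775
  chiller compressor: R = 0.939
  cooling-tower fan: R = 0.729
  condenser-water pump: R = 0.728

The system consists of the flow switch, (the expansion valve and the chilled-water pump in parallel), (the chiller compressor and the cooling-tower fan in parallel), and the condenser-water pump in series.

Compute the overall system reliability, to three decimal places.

Parallel (expansion valve and chilled-water pump): 1 − (1 − 0.77100)(1 − 0.77500) = 0.94848
Parallel (chiller compressor and cooling-tower fan): 1 − (1 − 0.93900)(1 − 0.72900) = 0.98347
Series (flow switch, [0.94848], [0.98347], and condenser-water pump): 0.77400 × 0.94848 × 0.98347 × 0.72800 = 0.526

0.526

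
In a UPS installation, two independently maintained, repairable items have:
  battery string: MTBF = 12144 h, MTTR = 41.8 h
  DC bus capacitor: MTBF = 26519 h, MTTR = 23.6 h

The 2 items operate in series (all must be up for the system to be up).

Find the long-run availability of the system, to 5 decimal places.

0.99568

A(battery string) = MTBF/(MTBF+MTTR) = 12144/(12144+41.8) = 0.996570
A(DC bus capacitor) = MTBF/(MTBF+MTTR) = 26519/(26519+23.6) = 0.999111
Series availability: 0.996570 × 0.999111 = 0.99568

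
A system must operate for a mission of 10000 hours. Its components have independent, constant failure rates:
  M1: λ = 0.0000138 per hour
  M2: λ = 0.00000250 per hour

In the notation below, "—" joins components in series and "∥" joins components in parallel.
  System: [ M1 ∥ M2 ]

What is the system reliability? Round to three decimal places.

R(M1) = exp(−0.0000138 × 10000) = 0.87110
R(M2) = exp(−0.00000250 × 10000) = 0.97531
Parallel (M1 and M2): 1 − (1 − 0.87110)(1 − 0.97531) = 0.997

0.997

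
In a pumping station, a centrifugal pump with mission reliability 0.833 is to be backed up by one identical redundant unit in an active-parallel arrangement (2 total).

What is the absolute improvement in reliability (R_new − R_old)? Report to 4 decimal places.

0.1391

R_before = 0.833
R_after = 1 − (1 − 0.833)^2 = 0.9721
ΔR = 0.9721 − 0.833 = 0.1391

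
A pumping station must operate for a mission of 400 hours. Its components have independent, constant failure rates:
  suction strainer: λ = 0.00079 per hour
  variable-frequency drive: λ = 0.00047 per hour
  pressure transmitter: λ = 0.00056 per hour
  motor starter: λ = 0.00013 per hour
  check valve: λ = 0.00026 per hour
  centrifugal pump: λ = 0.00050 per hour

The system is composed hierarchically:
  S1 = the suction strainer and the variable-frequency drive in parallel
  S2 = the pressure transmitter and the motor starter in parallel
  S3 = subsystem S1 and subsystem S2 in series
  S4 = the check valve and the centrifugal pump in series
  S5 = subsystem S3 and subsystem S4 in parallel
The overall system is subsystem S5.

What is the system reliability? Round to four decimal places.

R(suction strainer) = exp(−0.00079 × 400) = 0.729059
R(variable-frequency drive) = exp(−0.00047 × 400) = 0.828615
R(pressure transmitter) = exp(−0.00056 × 400) = 0.799315
R(motor starter) = exp(−0.00013 × 400) = 0.949329
R(check valve) = exp(−0.00026 × 400) = 0.901225
R(centrifugal pump) = exp(−0.00050 × 400) = 0.818731
Parallel (suction strainer and variable-frequency drive): 1 − (1 − 0.729059)(1 − 0.828615) = 0.953565
Parallel (pressure transmitter and motor starter): 1 − (1 − 0.799315)(1 − 0.949329) = 0.989831
Series ([0.953565] and [0.989831]): 0.953565 × 0.989831 = 0.943868
Series (check valve and centrifugal pump): 0.901225 × 0.818731 = 0.737861
Parallel ([0.943868] and [0.737861]): 1 − (1 − 0.943868)(1 − 0.737861) = 0.9853

0.9853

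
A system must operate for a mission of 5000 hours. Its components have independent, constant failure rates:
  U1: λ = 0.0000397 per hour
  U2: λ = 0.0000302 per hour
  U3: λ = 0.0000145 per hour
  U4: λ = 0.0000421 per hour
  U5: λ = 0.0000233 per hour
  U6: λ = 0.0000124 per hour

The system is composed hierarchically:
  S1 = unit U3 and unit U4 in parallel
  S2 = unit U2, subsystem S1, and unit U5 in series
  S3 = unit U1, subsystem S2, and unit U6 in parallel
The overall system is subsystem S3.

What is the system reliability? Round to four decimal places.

0.9973

R(U1) = exp(−0.0000397 × 5000) = 0.819960
R(U2) = exp(−0.0000302 × 5000) = 0.859848
R(U3) = exp(−0.0000145 × 5000) = 0.930066
R(U4) = exp(−0.0000421 × 5000) = 0.810179
R(U5) = exp(−0.0000233 × 5000) = 0.890030
R(U6) = exp(−0.0000124 × 5000) = 0.939883
Parallel (U3 and U4): 1 − (1 − 0.930066)(1 − 0.810179) = 0.986725
Series (U2, [0.986725], and U5): 0.859848 × 0.986725 × 0.890030 = 0.755131
Parallel (U1, [0.755131], and U6): 1 − (1 − 0.819960)(1 − 0.755131)(1 − 0.939883) = 0.9973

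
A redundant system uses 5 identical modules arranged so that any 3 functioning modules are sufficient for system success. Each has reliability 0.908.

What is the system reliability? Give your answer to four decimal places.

0.9932

R = Σ_{i=3}^{5} C(5,i) p^i (1−p)^{5−i} with p = 0.908
C(5,3)·0.908^3·0.092^2 = 0.063363
C(5,4)·0.908^4·0.092^1 = 0.312681
C(5,5)·0.908^5·0.092^0 = 0.617205
Sum = 0.9932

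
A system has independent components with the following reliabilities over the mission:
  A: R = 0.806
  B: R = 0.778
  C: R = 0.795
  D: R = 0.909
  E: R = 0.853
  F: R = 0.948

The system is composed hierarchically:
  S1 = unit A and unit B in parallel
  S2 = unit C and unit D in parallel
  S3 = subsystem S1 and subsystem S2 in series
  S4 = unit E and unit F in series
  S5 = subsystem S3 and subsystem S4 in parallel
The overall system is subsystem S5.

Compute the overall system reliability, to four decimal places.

0.9883

Parallel (A and B): 1 − (1 − 0.806000)(1 − 0.778000) = 0.956932
Parallel (C and D): 1 − (1 − 0.795000)(1 − 0.909000) = 0.981345
Series ([0.956932] and [0.981345]): 0.956932 × 0.981345 = 0.939080
Series (E and F): 0.853000 × 0.948000 = 0.808644
Parallel ([0.939080] and [0.808644]): 1 − (1 − 0.939080)(1 − 0.808644) = 0.9883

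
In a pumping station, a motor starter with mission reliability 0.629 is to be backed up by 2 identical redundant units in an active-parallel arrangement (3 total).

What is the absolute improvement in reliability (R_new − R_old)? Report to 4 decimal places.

R_before = 0.629
R_after = 1 − (1 − 0.629)^3 = 0.9489
ΔR = 0.9489 − 0.629 = 0.3199

0.3199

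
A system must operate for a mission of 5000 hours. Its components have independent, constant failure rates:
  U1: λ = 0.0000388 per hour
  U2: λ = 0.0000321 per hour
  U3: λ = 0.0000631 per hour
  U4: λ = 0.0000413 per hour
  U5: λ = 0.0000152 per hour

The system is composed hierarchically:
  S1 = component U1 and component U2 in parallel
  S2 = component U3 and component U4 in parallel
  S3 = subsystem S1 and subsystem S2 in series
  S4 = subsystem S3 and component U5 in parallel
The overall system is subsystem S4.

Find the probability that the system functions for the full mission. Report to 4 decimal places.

R(U1) = exp(−0.0000388 × 5000) = 0.823658
R(U2) = exp(−0.0000321 × 5000) = 0.851718
R(U3) = exp(−0.0000631 × 5000) = 0.729424
R(U4) = exp(−0.0000413 × 5000) = 0.813426
R(U5) = exp(−0.0000152 × 5000) = 0.926816
Parallel (U1 and U2): 1 − (1 − 0.823658)(1 − 0.851718) = 0.973852
Parallel (U3 and U4): 1 − (1 − 0.729424)(1 − 0.813426) = 0.949518
Series ([0.973852] and [0.949518]): 0.973852 × 0.949518 = 0.924690
Parallel ([0.924690] and U5): 1 − (1 − 0.924690)(1 − 0.926816) = 0.9945

0.9945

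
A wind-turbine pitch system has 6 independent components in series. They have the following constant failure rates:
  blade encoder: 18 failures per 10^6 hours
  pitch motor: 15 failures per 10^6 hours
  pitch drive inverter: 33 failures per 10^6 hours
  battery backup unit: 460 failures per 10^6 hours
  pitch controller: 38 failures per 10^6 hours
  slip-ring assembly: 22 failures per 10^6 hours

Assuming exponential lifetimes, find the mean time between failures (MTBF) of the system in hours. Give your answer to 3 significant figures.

1710

Series of exponential components: λ_sys = Σ λ_i
λ_sys = 0.000018 + 0.000015 + 0.000033 + 0.00046 + 0.000038 + 0.000022 = 5.8600e-04 /h
MTBF = 1 / λ_sys = 1710 h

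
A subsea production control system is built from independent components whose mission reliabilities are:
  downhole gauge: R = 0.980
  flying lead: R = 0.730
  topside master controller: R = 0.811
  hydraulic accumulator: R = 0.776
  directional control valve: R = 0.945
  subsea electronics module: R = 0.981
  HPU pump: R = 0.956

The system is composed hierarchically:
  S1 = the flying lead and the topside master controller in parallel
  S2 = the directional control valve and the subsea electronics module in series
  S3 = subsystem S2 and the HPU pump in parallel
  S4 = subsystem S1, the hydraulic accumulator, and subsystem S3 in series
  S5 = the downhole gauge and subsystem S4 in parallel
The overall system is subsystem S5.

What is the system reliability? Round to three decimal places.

Parallel (flying lead and topside master controller): 1 − (1 − 0.73000)(1 − 0.81100) = 0.94897
Series (directional control valve and subsea electronics module): 0.94500 × 0.98100 = 0.92705
Parallel ([0.92705] and HPU pump): 1 − (1 − 0.92705)(1 − 0.95600) = 0.99679
Series ([0.94897], hydraulic accumulator, and [0.99679]): 0.94897 × 0.77600 × 0.99679 = 0.73404
Parallel (downhole gauge and [0.73404]): 1 − (1 − 0.98000)(1 − 0.73404) = 0.995

0.995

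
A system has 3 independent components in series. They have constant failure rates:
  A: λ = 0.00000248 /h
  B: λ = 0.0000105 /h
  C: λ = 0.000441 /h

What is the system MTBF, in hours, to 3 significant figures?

Series of exponential components: λ_sys = Σ λ_i
λ_sys = 0.00000248 + 0.0000105 + 0.000441 = 4.5398e-04 /h
MTBF = 1 / λ_sys = 2200 h

2200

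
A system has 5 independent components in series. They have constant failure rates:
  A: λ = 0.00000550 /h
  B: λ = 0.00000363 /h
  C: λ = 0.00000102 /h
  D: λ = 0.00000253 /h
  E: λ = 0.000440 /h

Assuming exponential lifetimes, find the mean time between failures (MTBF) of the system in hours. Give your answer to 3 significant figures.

Series of exponential components: λ_sys = Σ λ_i
λ_sys = 0.00000550 + 0.00000363 + 0.00000102 + 0.00000253 + 0.000440 = 4.5268e-04 /h
MTBF = 1 / λ_sys = 2210 h

2210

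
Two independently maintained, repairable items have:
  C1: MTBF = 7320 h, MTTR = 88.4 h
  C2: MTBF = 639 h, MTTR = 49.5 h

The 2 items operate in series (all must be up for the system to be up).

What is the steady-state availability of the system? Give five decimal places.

A(C1) = MTBF/(MTBF+MTTR) = 7320/(7320+88.4) = 0.988068
A(C2) = MTBF/(MTBF+MTTR) = 639/(639+49.5) = 0.928105
Series availability: 0.988068 × 0.928105 = 0.91703

0.91703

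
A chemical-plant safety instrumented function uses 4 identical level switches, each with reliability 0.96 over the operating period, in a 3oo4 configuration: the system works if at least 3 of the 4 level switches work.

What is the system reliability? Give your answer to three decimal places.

R = Σ_{i=3}^{4} C(4,i) p^i (1−p)^{4−i} with p = 0.96
C(4,3)·0.96^3·0.04^1 = 0.14156
C(4,4)·0.96^4·0.04^0 = 0.84935
Sum = 0.991

0.991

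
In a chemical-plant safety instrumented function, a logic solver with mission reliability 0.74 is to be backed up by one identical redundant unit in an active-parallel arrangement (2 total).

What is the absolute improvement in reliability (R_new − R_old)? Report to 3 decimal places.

0.192

R_before = 0.74
R_after = 1 − (1 − 0.74)^2 = 0.932
ΔR = 0.932 − 0.74 = 0.192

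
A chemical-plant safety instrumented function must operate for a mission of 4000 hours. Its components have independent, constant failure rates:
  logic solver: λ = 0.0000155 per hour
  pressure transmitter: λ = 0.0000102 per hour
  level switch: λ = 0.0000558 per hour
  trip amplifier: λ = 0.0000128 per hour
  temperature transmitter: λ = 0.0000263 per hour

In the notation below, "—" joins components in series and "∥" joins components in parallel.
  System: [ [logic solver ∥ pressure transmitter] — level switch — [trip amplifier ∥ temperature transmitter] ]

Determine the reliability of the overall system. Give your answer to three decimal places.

R(logic solver) = exp(−0.0000155 × 4000) = 0.93988
R(pressure transmitter) = exp(−0.0000102 × 4000) = 0.96002
R(level switch) = exp(−0.0000558 × 4000) = 0.79995
R(trip amplifier) = exp(−0.0000128 × 4000) = 0.95009
R(temperature transmitter) = exp(−0.0000263 × 4000) = 0.90014
Parallel (logic solver and pressure transmitter): 1 − (1 − 0.93988)(1 − 0.96002) = 0.99760
Parallel (trip amplifier and temperature transmitter): 1 − (1 − 0.95009)(1 − 0.90014) = 0.99502
Series ([0.99760], level switch, and [0.99502]): 0.99760 × 0.79995 × 0.99502 = 0.794

0.794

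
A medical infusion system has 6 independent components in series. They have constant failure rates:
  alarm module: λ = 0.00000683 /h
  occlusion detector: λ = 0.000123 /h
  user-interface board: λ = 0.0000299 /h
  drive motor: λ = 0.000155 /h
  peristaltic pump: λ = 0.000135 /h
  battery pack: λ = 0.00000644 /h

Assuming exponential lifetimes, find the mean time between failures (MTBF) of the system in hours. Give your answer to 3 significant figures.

Series of exponential components: λ_sys = Σ λ_i
λ_sys = 0.00000683 + 0.000123 + 0.0000299 + 0.000155 + 0.000135 + 0.00000644 = 4.5617e-04 /h
MTBF = 1 / λ_sys = 2190 h

2190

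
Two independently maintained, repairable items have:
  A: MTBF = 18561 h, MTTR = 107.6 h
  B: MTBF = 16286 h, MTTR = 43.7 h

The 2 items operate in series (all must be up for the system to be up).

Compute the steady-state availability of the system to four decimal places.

0.9916

A(A) = MTBF/(MTBF+MTTR) = 18561/(18561+107.6) = 0.994236
A(B) = MTBF/(MTBF+MTTR) = 16286/(16286+43.7) = 0.997324
Series availability: 0.994236 × 0.997324 = 0.9916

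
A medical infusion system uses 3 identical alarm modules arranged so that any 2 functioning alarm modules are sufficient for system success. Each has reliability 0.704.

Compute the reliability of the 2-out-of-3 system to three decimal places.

R = Σ_{i=2}^{3} C(3,i) p^i (1−p)^{3−i} with p = 0.704
C(3,2)·0.704^2·0.296^1 = 0.44011
C(3,3)·0.704^3·0.296^0 = 0.34891
Sum = 0.789

0.789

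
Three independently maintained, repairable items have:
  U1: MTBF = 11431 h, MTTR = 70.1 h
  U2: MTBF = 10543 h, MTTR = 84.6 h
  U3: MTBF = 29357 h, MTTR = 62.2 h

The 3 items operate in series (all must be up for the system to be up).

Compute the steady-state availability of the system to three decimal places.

A(U1) = MTBF/(MTBF+MTTR) = 11431/(11431+70.1) = 0.993905
A(U2) = MTBF/(MTBF+MTTR) = 10543/(10543+84.6) = 0.992040
A(U3) = MTBF/(MTBF+MTTR) = 29357/(29357+62.2) = 0.997886
Series availability: 0.993905 × 0.992040 × 0.997886 = 0.984

0.984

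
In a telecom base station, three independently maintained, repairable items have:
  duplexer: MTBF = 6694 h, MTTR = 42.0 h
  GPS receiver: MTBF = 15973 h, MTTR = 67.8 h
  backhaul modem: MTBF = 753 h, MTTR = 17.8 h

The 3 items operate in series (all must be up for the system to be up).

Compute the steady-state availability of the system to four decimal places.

0.9667

A(duplexer) = MTBF/(MTBF+MTTR) = 6694/(6694+42.0) = 0.993765
A(GPS receiver) = MTBF/(MTBF+MTTR) = 15973/(15973+67.8) = 0.995773
A(backhaul modem) = MTBF/(MTBF+MTTR) = 753/(753+17.8) = 0.976907
Series availability: 0.993765 × 0.995773 × 0.976907 = 0.9667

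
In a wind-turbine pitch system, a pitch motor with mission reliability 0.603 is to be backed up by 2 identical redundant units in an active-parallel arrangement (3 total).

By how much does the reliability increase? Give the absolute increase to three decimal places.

0.334

R_before = 0.603
R_after = 1 − (1 − 0.603)^3 = 0.937
ΔR = 0.937 − 0.603 = 0.334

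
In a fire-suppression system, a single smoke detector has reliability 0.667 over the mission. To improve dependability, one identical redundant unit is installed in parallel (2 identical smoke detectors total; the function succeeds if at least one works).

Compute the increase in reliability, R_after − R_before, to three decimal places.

R_before = 0.667
R_after = 1 − (1 − 0.667)^2 = 0.889
ΔR = 0.889 − 0.667 = 0.222

0.222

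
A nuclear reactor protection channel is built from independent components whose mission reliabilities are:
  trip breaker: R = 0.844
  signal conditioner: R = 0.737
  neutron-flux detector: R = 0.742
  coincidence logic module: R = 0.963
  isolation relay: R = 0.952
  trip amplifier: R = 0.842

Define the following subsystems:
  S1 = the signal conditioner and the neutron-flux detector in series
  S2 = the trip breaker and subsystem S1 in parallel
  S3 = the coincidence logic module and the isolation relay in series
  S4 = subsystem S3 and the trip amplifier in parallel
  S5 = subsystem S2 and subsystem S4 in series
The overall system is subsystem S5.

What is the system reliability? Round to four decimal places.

0.9171

Series (signal conditioner and neutron-flux detector): 0.737000 × 0.742000 = 0.546854
Parallel (trip breaker and [0.546854]): 1 − (1 − 0.844000)(1 − 0.546854) = 0.929309
Series (coincidence logic module and isolation relay): 0.963000 × 0.952000 = 0.916776
Parallel ([0.916776] and trip amplifier): 1 − (1 − 0.916776)(1 − 0.842000) = 0.986851
Series ([0.929309] and [0.986851]): 0.929309 × 0.986851 = 0.9171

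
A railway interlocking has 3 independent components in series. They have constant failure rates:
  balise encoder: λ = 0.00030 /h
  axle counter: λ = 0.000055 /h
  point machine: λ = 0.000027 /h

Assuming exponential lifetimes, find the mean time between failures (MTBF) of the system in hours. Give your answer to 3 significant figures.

Series of exponential components: λ_sys = Σ λ_i
λ_sys = 0.00030 + 0.000055 + 0.000027 = 3.8200e-04 /h
MTBF = 1 / λ_sys = 2620 h

2620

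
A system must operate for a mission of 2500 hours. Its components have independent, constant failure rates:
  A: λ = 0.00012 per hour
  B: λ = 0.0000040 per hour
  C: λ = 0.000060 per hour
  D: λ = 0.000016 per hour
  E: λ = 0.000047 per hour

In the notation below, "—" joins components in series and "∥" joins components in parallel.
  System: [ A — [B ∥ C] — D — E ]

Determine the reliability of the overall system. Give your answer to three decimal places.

R(A) = exp(−0.00012 × 2500) = 0.74082
R(B) = exp(−0.0000040 × 2500) = 0.99005
R(C) = exp(−0.000060 × 2500) = 0.86071
R(D) = exp(−0.000016 × 2500) = 0.96079
R(E) = exp(−0.000047 × 2500) = 0.88914
Parallel (B and C): 1 − (1 − 0.99005)(1 − 0.86071) = 0.99861
Series (A, [0.99861], D, and E): 0.74082 × 0.99861 × 0.96079 × 0.88914 = 0.632

0.632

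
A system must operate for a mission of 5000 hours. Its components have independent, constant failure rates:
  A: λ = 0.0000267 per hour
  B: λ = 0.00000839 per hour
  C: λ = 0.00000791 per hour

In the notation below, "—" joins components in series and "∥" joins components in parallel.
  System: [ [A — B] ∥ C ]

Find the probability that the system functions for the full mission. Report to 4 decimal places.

R(A) = exp(−0.0000267 × 5000) = 0.875027
R(B) = exp(−0.00000839 × 5000) = 0.958918
R(C) = exp(−0.00000791 × 5000) = 0.961222
Series (A and B): 0.875027 × 0.958918 = 0.839079
Parallel ([0.839079] and C): 1 − (1 − 0.839079)(1 − 0.961222) = 0.9938

0.9938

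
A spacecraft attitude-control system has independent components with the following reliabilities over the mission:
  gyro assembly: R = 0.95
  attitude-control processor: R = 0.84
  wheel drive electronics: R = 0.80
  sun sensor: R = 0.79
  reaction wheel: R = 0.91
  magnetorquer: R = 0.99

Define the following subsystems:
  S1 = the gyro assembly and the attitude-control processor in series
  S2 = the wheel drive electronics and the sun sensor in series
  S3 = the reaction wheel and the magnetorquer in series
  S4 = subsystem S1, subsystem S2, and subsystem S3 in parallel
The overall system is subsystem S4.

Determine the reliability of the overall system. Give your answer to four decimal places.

0.9926

Series (gyro assembly and attitude-control processor): 0.950000 × 0.840000 = 0.798000
Series (wheel drive electronics and sun sensor): 0.800000 × 0.790000 = 0.632000
Series (reaction wheel and magnetorquer): 0.910000 × 0.990000 = 0.900900
Parallel ([0.798000], [0.632000], and [0.900900]): 1 − (1 − 0.798000)(1 − 0.632000)(1 − 0.900900) = 0.9926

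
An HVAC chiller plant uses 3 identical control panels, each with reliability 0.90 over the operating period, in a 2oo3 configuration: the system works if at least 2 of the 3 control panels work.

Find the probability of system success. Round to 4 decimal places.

R = Σ_{i=2}^{3} C(3,i) p^i (1−p)^{3−i} with p = 0.90
C(3,2)·0.90^2·0.10^1 = 0.243000
C(3,3)·0.90^3·0.10^0 = 0.729000
Sum = 0.9720

0.9720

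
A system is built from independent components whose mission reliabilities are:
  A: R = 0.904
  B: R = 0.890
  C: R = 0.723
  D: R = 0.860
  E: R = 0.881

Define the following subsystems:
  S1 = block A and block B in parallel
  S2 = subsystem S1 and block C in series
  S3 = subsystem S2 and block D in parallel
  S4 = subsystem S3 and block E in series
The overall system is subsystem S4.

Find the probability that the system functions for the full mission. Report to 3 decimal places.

Parallel (A and B): 1 − (1 − 0.90400)(1 − 0.89000) = 0.98944
Series ([0.98944] and C): 0.98944 × 0.72300 = 0.71537
Parallel ([0.71537] and D): 1 − (1 − 0.71537)(1 − 0.86000) = 0.96015
Series ([0.96015] and E): 0.96015 × 0.88100 = 0.846

0.846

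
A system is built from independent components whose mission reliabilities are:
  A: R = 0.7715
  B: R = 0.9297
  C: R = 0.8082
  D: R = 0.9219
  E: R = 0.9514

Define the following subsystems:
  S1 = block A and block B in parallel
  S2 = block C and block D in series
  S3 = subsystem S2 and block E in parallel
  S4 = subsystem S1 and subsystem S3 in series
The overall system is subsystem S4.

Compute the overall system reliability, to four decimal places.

Parallel (A and B): 1 − (1 − 0.771500)(1 − 0.929700) = 0.983936
Series (C and D): 0.808200 × 0.921900 = 0.745080
Parallel ([0.745080] and E): 1 − (1 − 0.745080)(1 − 0.951400) = 0.987611
Series ([0.983936] and [0.987611]): 0.983936 × 0.987611 = 0.9717

0.9717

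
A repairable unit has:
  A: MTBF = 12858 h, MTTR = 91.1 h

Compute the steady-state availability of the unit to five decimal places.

0.99296

A(A) = MTBF/(MTBF+MTTR) = 12858/(12858+91.1) = 0.99296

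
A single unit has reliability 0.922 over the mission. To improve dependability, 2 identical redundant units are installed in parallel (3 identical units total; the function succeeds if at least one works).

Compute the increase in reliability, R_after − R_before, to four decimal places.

R_before = 0.922
R_after = 1 − (1 − 0.922)^3 = 0.9995
ΔR = 0.9995 − 0.922 = 0.0775

0.0775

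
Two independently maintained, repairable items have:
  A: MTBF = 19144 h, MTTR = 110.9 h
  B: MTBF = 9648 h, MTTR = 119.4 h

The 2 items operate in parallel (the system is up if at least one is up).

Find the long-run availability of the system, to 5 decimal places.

A(A) = MTBF/(MTBF+MTTR) = 19144/(19144+110.9) = 0.994240
A(B) = MTBF/(MTBF+MTTR) = 9648/(9648+119.4) = 0.987776
Parallel availability: 1 − (1 − 0.994240)(1 − 0.987776) = 0.99993

0.99993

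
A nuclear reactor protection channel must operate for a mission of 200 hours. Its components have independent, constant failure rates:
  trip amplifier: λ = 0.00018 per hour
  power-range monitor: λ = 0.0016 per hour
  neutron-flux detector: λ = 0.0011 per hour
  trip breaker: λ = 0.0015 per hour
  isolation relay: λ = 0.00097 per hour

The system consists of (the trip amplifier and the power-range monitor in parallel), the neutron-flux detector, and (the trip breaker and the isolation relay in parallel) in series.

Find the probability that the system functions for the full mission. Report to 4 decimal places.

R(trip amplifier) = exp(−0.00018 × 200) = 0.964640
R(power-range monitor) = exp(−0.0016 × 200) = 0.726149
R(neutron-flux detector) = exp(−0.0011 × 200) = 0.802519
R(trip breaker) = exp(−0.0015 × 200) = 0.740818
R(isolation relay) = exp(−0.00097 × 200) = 0.823658
Parallel (trip amplifier and power-range monitor): 1 − (1 − 0.964640)(1 − 0.726149) = 0.990317
Parallel (trip breaker and isolation relay): 1 − (1 − 0.740818)(1 − 0.823658) = 0.954295
Series ([0.990317], neutron-flux detector, and [0.954295]): 0.990317 × 0.802519 × 0.954295 = 0.7584

0.7584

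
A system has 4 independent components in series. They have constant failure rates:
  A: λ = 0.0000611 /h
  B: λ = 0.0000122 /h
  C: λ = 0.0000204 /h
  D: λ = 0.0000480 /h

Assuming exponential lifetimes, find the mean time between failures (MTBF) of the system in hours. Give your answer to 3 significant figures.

Series of exponential components: λ_sys = Σ λ_i
λ_sys = 0.0000611 + 0.0000122 + 0.0000204 + 0.0000480 = 1.4170e-04 /h
MTBF = 1 / λ_sys = 7060 h

7060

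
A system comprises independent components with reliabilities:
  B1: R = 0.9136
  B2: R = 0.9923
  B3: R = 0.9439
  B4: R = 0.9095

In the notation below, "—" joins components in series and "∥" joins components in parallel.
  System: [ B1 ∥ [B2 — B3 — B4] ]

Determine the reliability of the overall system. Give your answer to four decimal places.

0.9872

Series (B2, B3, and B4): 0.992300 × 0.943900 × 0.909500 = 0.851867
Parallel (B1 and [0.851867]): 1 − (1 − 0.913600)(1 − 0.851867) = 0.9872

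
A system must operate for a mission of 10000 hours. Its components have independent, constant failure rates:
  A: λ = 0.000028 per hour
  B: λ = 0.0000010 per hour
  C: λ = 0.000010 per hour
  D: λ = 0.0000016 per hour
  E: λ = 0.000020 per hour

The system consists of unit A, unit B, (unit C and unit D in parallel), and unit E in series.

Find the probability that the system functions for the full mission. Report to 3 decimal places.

R(A) = exp(−0.000028 × 10000) = 0.75578
R(B) = exp(−0.0000010 × 10000) = 0.99005
R(C) = exp(−0.000010 × 10000) = 0.90484
R(D) = exp(−0.0000016 × 10000) = 0.98413
R(E) = exp(−0.000020 × 10000) = 0.81873
Parallel (C and D): 1 − (1 − 0.90484)(1 − 0.98413) = 0.99849
Series (A, B, [0.99849], and E): 0.75578 × 0.99005 × 0.99849 × 0.81873 = 0.612

0.612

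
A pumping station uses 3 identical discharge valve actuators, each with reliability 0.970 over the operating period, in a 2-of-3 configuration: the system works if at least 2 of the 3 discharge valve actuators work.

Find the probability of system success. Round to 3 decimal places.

0.997

R = Σ_{i=2}^{3} C(3,i) p^i (1−p)^{3−i} with p = 0.970
C(3,2)·0.970^2·0.030^1 = 0.08468
C(3,3)·0.970^3·0.030^0 = 0.91267
Sum = 0.997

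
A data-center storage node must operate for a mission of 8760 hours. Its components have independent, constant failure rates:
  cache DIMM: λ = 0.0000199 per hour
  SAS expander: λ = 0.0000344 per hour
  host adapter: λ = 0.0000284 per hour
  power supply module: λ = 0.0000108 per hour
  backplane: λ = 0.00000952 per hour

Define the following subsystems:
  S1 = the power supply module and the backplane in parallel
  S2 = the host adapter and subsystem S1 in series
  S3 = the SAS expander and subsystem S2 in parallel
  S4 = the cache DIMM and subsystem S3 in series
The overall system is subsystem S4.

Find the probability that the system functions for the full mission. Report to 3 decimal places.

0.791

R(cache DIMM) = exp(−0.0000199 × 8760) = 0.84002
R(SAS expander) = exp(−0.0000344 × 8760) = 0.73982
R(host adapter) = exp(−0.0000284 × 8760) = 0.77975
R(power supply module) = exp(−0.0000108 × 8760) = 0.90973
R(backplane) = exp(−0.00000952 × 8760) = 0.91999
Parallel (power supply module and backplane): 1 − (1 − 0.90973)(1 − 0.91999) = 0.99278
Series (host adapter and [0.99278]): 0.77975 × 0.99278 = 0.77412
Parallel (SAS expander and [0.77412]): 1 − (1 − 0.73982)(1 − 0.77412) = 0.94123
Series (cache DIMM and [0.94123]): 0.84002 × 0.94123 = 0.791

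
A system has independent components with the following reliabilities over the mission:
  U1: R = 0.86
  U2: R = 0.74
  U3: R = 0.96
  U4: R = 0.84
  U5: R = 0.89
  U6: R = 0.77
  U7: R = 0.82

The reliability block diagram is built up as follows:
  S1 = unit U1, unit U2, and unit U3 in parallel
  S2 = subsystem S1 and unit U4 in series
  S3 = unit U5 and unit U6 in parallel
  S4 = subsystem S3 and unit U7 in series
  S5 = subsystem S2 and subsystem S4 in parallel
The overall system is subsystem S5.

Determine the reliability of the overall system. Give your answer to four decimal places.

0.9676

Parallel (U1, U2, and U3): 1 − (1 − 0.860000)(1 − 0.740000)(1 − 0.960000) = 0.998544
Series ([0.998544] and U4): 0.998544 × 0.840000 = 0.838777
Parallel (U5 and U6): 1 − (1 − 0.890000)(1 − 0.770000) = 0.974700
Series ([0.974700] and U7): 0.974700 × 0.820000 = 0.799254
Parallel ([0.838777] and [0.799254]): 1 − (1 − 0.838777)(1 − 0.799254) = 0.9676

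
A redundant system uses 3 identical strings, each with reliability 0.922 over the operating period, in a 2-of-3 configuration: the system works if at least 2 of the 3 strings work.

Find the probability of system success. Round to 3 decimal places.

0.983

R = Σ_{i=2}^{3} C(3,i) p^i (1−p)^{3−i} with p = 0.922
C(3,2)·0.922^2·0.078^1 = 0.19892
C(3,3)·0.922^3·0.078^0 = 0.78378
Sum = 0.983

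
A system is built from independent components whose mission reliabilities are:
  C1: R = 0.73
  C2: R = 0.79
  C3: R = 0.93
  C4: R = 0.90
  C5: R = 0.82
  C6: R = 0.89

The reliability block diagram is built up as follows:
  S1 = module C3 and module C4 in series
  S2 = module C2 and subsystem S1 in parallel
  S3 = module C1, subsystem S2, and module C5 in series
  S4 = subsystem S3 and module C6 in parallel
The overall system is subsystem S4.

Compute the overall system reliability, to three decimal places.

0.954

Series (C3 and C4): 0.93000 × 0.90000 = 0.83700
Parallel (C2 and [0.83700]): 1 − (1 − 0.79000)(1 − 0.83700) = 0.96577
Series (C1, [0.96577], and C5): 0.73000 × 0.96577 × 0.82000 = 0.57811
Parallel ([0.57811] and C6): 1 − (1 − 0.57811)(1 − 0.89000) = 0.954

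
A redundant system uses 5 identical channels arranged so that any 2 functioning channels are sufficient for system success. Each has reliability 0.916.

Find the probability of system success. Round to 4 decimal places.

0.9998

R = Σ_{i=2}^{5} C(5,i) p^i (1−p)^{5−i} with p = 0.916
C(5,2)·0.916^2·0.084^3 = 0.004973
C(5,3)·0.916^3·0.084^2 = 0.054231
C(5,4)·0.916^4·0.084^1 = 0.295686
C(5,5)·0.916^5·0.084^0 = 0.644878
Sum = 0.9998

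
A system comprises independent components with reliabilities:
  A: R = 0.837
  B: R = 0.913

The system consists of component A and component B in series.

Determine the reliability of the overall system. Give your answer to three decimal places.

0.764

Series (A and B): 0.83700 × 0.91300 = 0.764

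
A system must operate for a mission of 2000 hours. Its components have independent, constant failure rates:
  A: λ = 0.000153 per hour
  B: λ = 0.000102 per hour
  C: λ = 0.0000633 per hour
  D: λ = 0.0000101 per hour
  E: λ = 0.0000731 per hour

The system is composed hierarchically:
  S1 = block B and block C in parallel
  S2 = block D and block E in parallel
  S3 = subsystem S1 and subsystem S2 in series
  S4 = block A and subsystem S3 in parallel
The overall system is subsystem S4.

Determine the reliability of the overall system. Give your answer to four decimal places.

R(A) = exp(−0.000153 × 2000) = 0.736387
R(B) = exp(−0.000102 × 2000) = 0.815462
R(C) = exp(−0.0000633 × 2000) = 0.881086
R(D) = exp(−0.0000101 × 2000) = 0.980003
R(E) = exp(−0.0000731 × 2000) = 0.863985
Parallel (B and C): 1 − (1 − 0.815462)(1 − 0.881086) = 0.978056
Parallel (D and E): 1 − (1 − 0.980003)(1 − 0.863985) = 0.997280
Series ([0.978056] and [0.997280]): 0.978056 × 0.997280 = 0.975396
Parallel (A and [0.975396]): 1 − (1 − 0.736387)(1 − 0.975396) = 0.9935

0.9935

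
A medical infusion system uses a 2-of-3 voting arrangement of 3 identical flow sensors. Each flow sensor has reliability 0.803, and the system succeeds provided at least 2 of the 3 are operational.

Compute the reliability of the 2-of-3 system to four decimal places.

0.8989

R = Σ_{i=2}^{3} C(3,i) p^i (1−p)^{3−i} with p = 0.803
C(3,2)·0.803^2·0.197^1 = 0.381082
C(3,3)·0.803^3·0.197^0 = 0.517782
Sum = 0.8989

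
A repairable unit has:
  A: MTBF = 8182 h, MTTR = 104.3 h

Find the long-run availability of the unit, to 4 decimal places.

0.9874

A(A) = MTBF/(MTBF+MTTR) = 8182/(8182+104.3) = 0.9874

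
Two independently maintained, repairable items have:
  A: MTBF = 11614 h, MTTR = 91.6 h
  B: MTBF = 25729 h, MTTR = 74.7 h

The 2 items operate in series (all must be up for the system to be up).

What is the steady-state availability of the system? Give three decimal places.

A(A) = MTBF/(MTBF+MTTR) = 11614/(11614+91.6) = 0.992175
A(B) = MTBF/(MTBF+MTTR) = 25729/(25729+74.7) = 0.997105
Series availability: 0.992175 × 0.997105 = 0.989

0.989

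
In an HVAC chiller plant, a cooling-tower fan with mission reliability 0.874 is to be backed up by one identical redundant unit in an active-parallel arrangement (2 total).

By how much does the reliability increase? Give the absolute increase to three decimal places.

R_before = 0.874
R_after = 1 − (1 − 0.874)^2 = 0.984
ΔR = 0.984 − 0.874 = 0.110

0.110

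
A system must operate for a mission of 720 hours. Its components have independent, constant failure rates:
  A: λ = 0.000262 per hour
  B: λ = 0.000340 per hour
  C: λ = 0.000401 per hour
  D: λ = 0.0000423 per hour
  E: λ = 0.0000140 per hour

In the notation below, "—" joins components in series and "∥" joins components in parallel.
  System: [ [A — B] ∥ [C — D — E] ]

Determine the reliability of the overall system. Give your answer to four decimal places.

0.9013

R(A) = exp(−0.000262 × 720) = 0.828085
R(B) = exp(−0.000340 × 720) = 0.782861
R(C) = exp(−0.000401 × 720) = 0.749222
R(D) = exp(−0.0000423 × 720) = 0.970003
R(E) = exp(−0.0000140 × 720) = 0.989971
Series (A and B): 0.828085 × 0.782861 = 0.648275
Series (C, D, and E): 0.749222 × 0.970003 × 0.989971 = 0.719459
Parallel ([0.648275] and [0.719459]): 1 − (1 − 0.648275)(1 − 0.719459) = 0.9013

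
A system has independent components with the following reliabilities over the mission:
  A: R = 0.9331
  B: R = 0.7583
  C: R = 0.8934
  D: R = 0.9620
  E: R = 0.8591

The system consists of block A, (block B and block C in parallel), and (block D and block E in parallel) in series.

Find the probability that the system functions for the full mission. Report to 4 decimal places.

Parallel (B and C): 1 − (1 − 0.758300)(1 − 0.893400) = 0.974235
Parallel (D and E): 1 − (1 − 0.962000)(1 − 0.859100) = 0.994646
Series (A, [0.974235], and [0.994646]): 0.933100 × 0.974235 × 0.994646 = 0.9042

0.9042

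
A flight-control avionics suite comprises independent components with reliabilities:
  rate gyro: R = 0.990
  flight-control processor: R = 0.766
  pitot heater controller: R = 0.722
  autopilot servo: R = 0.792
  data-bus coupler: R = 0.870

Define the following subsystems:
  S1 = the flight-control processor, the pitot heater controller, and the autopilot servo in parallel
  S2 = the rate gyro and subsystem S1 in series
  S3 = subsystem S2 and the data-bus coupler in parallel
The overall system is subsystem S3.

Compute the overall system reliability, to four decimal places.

Parallel (flight-control processor, pitot heater controller, and autopilot servo): 1 − (1 − 0.766000)(1 − 0.722000)(1 − 0.792000) = 0.986469
Series (rate gyro and [0.986469]): 0.990000 × 0.986469 = 0.976604
Parallel ([0.976604] and data-bus coupler): 1 − (1 − 0.976604)(1 − 0.870000) = 0.9970

0.9970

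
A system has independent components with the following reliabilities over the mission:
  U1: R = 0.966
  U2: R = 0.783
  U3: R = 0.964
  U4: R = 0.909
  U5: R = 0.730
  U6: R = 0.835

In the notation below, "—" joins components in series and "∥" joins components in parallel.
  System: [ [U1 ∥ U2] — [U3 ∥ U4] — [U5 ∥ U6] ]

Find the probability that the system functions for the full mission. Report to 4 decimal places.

Parallel (U1 and U2): 1 − (1 − 0.966000)(1 − 0.783000) = 0.992622
Parallel (U3 and U4): 1 − (1 − 0.964000)(1 − 0.909000) = 0.996724
Parallel (U5 and U6): 1 − (1 − 0.730000)(1 − 0.835000) = 0.955450
Series ([0.992622], [0.996724], and [0.955450]): 0.992622 × 0.996724 × 0.955450 = 0.9453

0.9453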